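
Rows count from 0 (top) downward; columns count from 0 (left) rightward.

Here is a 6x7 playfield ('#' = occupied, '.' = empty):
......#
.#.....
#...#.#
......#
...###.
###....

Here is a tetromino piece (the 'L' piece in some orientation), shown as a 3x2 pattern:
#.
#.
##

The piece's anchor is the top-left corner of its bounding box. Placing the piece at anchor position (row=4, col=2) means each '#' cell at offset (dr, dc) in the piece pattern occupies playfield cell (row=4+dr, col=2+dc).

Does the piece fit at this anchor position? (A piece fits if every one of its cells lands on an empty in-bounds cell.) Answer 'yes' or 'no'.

Check each piece cell at anchor (4, 2):
  offset (0,0) -> (4,2): empty -> OK
  offset (1,0) -> (5,2): occupied ('#') -> FAIL
  offset (2,0) -> (6,2): out of bounds -> FAIL
  offset (2,1) -> (6,3): out of bounds -> FAIL
All cells valid: no

Answer: no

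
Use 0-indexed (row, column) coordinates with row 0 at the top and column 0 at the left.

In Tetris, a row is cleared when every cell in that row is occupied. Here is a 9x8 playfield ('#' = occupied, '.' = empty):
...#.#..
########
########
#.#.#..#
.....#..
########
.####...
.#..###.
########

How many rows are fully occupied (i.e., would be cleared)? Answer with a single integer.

Check each row:
  row 0: 6 empty cells -> not full
  row 1: 0 empty cells -> FULL (clear)
  row 2: 0 empty cells -> FULL (clear)
  row 3: 4 empty cells -> not full
  row 4: 7 empty cells -> not full
  row 5: 0 empty cells -> FULL (clear)
  row 6: 4 empty cells -> not full
  row 7: 4 empty cells -> not full
  row 8: 0 empty cells -> FULL (clear)
Total rows cleared: 4

Answer: 4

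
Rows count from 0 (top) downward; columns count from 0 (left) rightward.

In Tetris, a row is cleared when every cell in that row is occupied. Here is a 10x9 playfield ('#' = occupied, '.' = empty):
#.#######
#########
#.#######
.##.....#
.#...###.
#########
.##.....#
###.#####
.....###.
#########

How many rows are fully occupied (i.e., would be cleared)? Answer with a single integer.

Check each row:
  row 0: 1 empty cell -> not full
  row 1: 0 empty cells -> FULL (clear)
  row 2: 1 empty cell -> not full
  row 3: 6 empty cells -> not full
  row 4: 5 empty cells -> not full
  row 5: 0 empty cells -> FULL (clear)
  row 6: 6 empty cells -> not full
  row 7: 1 empty cell -> not full
  row 8: 6 empty cells -> not full
  row 9: 0 empty cells -> FULL (clear)
Total rows cleared: 3

Answer: 3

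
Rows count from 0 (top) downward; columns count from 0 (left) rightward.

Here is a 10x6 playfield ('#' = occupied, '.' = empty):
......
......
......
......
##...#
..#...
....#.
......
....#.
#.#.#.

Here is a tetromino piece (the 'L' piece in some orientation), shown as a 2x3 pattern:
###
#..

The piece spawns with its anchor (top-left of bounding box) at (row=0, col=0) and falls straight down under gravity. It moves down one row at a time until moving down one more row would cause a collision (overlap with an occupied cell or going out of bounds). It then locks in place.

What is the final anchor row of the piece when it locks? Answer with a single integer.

Answer: 2

Derivation:
Spawn at (row=0, col=0). Try each row:
  row 0: fits
  row 1: fits
  row 2: fits
  row 3: blocked -> lock at row 2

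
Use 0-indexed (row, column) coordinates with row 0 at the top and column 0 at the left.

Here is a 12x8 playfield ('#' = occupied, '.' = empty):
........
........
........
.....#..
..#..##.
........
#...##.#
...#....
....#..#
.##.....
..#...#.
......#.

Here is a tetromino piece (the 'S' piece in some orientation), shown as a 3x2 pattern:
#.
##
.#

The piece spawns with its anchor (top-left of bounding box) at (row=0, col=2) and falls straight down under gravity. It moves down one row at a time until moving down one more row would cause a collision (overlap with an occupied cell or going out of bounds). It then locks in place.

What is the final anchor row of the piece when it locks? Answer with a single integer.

Answer: 2

Derivation:
Spawn at (row=0, col=2). Try each row:
  row 0: fits
  row 1: fits
  row 2: fits
  row 3: blocked -> lock at row 2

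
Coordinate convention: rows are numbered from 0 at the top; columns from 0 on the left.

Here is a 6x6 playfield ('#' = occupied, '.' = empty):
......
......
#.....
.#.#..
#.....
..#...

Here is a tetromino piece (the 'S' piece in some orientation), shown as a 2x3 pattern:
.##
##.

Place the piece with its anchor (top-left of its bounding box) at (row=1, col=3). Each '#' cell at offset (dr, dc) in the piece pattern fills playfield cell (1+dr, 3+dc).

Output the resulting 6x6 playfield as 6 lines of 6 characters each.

Fill (1+0,3+1) = (1,4)
Fill (1+0,3+2) = (1,5)
Fill (1+1,3+0) = (2,3)
Fill (1+1,3+1) = (2,4)

Answer: ......
....##
#..##.
.#.#..
#.....
..#...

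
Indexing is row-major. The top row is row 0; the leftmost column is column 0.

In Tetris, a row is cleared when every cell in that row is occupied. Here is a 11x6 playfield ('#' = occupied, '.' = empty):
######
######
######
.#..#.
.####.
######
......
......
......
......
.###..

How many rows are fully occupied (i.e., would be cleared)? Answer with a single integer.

Answer: 4

Derivation:
Check each row:
  row 0: 0 empty cells -> FULL (clear)
  row 1: 0 empty cells -> FULL (clear)
  row 2: 0 empty cells -> FULL (clear)
  row 3: 4 empty cells -> not full
  row 4: 2 empty cells -> not full
  row 5: 0 empty cells -> FULL (clear)
  row 6: 6 empty cells -> not full
  row 7: 6 empty cells -> not full
  row 8: 6 empty cells -> not full
  row 9: 6 empty cells -> not full
  row 10: 3 empty cells -> not full
Total rows cleared: 4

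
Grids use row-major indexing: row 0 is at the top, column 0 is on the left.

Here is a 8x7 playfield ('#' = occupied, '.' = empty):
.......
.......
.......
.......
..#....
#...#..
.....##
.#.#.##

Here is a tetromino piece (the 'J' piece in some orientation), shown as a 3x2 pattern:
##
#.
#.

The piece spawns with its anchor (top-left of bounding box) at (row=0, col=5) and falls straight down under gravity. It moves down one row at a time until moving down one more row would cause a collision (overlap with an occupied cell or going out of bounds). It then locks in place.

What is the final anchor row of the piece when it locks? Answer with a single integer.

Answer: 3

Derivation:
Spawn at (row=0, col=5). Try each row:
  row 0: fits
  row 1: fits
  row 2: fits
  row 3: fits
  row 4: blocked -> lock at row 3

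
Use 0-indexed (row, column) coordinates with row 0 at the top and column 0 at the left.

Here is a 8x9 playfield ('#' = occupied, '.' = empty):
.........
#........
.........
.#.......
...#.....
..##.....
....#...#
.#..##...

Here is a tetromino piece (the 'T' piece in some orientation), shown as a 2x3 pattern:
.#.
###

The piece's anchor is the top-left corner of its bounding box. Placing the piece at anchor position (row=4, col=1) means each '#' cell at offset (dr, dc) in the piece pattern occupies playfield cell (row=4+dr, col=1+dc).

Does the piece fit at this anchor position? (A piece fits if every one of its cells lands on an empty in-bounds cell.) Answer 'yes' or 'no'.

Check each piece cell at anchor (4, 1):
  offset (0,1) -> (4,2): empty -> OK
  offset (1,0) -> (5,1): empty -> OK
  offset (1,1) -> (5,2): occupied ('#') -> FAIL
  offset (1,2) -> (5,3): occupied ('#') -> FAIL
All cells valid: no

Answer: no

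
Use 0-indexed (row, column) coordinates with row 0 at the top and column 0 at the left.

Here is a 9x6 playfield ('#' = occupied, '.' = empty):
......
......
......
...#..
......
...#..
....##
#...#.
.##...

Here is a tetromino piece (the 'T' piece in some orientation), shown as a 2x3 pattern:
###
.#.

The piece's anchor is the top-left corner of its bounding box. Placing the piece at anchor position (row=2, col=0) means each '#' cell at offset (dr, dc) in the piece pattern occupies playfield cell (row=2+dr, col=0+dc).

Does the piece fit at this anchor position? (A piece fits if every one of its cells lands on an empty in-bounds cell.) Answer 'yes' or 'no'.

Check each piece cell at anchor (2, 0):
  offset (0,0) -> (2,0): empty -> OK
  offset (0,1) -> (2,1): empty -> OK
  offset (0,2) -> (2,2): empty -> OK
  offset (1,1) -> (3,1): empty -> OK
All cells valid: yes

Answer: yes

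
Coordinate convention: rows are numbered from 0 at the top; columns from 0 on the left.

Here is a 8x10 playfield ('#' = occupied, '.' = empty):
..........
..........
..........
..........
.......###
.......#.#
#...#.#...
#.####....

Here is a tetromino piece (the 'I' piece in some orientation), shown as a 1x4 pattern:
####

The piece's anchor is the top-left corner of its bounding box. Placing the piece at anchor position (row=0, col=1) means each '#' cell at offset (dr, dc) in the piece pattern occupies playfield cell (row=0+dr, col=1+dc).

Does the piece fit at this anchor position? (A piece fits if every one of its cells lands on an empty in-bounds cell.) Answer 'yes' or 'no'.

Check each piece cell at anchor (0, 1):
  offset (0,0) -> (0,1): empty -> OK
  offset (0,1) -> (0,2): empty -> OK
  offset (0,2) -> (0,3): empty -> OK
  offset (0,3) -> (0,4): empty -> OK
All cells valid: yes

Answer: yes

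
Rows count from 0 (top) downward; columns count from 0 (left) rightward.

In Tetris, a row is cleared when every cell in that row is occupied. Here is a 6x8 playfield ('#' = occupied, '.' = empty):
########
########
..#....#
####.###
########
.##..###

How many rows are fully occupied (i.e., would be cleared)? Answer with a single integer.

Answer: 3

Derivation:
Check each row:
  row 0: 0 empty cells -> FULL (clear)
  row 1: 0 empty cells -> FULL (clear)
  row 2: 6 empty cells -> not full
  row 3: 1 empty cell -> not full
  row 4: 0 empty cells -> FULL (clear)
  row 5: 3 empty cells -> not full
Total rows cleared: 3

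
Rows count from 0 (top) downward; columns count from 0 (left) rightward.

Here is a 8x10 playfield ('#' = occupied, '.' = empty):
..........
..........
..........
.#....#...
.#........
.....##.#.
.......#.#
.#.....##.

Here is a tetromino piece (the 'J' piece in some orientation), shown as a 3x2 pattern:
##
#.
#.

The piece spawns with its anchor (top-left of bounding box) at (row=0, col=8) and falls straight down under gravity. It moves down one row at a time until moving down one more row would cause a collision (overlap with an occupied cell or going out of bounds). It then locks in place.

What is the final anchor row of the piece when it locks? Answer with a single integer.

Spawn at (row=0, col=8). Try each row:
  row 0: fits
  row 1: fits
  row 2: fits
  row 3: blocked -> lock at row 2

Answer: 2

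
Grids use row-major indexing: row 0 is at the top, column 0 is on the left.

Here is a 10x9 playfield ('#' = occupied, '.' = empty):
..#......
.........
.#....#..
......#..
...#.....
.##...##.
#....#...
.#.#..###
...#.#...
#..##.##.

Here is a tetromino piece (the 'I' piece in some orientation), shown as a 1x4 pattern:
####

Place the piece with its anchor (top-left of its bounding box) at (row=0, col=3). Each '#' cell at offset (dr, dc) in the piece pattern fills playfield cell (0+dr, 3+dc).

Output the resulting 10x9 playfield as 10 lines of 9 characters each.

Fill (0+0,3+0) = (0,3)
Fill (0+0,3+1) = (0,4)
Fill (0+0,3+2) = (0,5)
Fill (0+0,3+3) = (0,6)

Answer: ..#####..
.........
.#....#..
......#..
...#.....
.##...##.
#....#...
.#.#..###
...#.#...
#..##.##.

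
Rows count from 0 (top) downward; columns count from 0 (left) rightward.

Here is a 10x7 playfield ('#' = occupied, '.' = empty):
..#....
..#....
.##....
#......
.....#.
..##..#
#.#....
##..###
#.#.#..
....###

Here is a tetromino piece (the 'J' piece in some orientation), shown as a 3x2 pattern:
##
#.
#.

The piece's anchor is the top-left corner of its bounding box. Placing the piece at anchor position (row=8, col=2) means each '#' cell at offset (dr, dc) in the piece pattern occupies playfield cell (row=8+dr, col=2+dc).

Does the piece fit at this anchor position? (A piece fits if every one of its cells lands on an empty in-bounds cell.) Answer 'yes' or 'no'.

Answer: no

Derivation:
Check each piece cell at anchor (8, 2):
  offset (0,0) -> (8,2): occupied ('#') -> FAIL
  offset (0,1) -> (8,3): empty -> OK
  offset (1,0) -> (9,2): empty -> OK
  offset (2,0) -> (10,2): out of bounds -> FAIL
All cells valid: no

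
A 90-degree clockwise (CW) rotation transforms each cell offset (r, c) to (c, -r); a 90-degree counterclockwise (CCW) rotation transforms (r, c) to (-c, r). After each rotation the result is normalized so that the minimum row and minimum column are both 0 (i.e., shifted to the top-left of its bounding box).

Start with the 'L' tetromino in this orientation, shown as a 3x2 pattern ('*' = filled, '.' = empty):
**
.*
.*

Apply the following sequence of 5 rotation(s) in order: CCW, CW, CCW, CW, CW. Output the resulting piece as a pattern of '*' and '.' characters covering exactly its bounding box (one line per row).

Answer: ..*
***

Derivation:
Start:
**
.*
.*
After rotation 1 (CCW):
***
*..
After rotation 2 (CW):
**
.*
.*
After rotation 3 (CCW):
***
*..
After rotation 4 (CW):
**
.*
.*
After rotation 5 (CW):
..*
***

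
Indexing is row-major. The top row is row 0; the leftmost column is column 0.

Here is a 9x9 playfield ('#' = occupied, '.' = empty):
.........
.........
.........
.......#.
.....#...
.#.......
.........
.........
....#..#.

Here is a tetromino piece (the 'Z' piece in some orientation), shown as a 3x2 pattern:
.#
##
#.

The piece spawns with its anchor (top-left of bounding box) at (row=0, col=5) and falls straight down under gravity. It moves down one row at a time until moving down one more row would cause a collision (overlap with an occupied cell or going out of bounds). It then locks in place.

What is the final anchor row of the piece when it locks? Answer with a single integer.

Answer: 1

Derivation:
Spawn at (row=0, col=5). Try each row:
  row 0: fits
  row 1: fits
  row 2: blocked -> lock at row 1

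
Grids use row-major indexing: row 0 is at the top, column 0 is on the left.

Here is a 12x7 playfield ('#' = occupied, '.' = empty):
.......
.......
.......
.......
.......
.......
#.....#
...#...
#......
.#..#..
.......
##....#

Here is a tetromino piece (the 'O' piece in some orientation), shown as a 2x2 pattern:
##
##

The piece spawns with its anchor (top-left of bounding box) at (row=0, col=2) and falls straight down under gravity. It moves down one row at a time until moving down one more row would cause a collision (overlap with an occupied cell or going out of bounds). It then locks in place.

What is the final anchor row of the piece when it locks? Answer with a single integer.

Answer: 5

Derivation:
Spawn at (row=0, col=2). Try each row:
  row 0: fits
  row 1: fits
  row 2: fits
  row 3: fits
  row 4: fits
  row 5: fits
  row 6: blocked -> lock at row 5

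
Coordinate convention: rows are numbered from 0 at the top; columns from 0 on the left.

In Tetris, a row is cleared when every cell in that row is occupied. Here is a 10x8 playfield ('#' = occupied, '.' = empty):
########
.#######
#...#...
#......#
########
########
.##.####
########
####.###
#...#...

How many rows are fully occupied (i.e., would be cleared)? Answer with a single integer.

Answer: 4

Derivation:
Check each row:
  row 0: 0 empty cells -> FULL (clear)
  row 1: 1 empty cell -> not full
  row 2: 6 empty cells -> not full
  row 3: 6 empty cells -> not full
  row 4: 0 empty cells -> FULL (clear)
  row 5: 0 empty cells -> FULL (clear)
  row 6: 2 empty cells -> not full
  row 7: 0 empty cells -> FULL (clear)
  row 8: 1 empty cell -> not full
  row 9: 6 empty cells -> not full
Total rows cleared: 4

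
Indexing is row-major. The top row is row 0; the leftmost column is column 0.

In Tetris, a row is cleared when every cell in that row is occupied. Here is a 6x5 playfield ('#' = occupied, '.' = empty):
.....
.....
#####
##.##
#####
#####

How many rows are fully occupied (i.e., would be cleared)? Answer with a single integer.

Check each row:
  row 0: 5 empty cells -> not full
  row 1: 5 empty cells -> not full
  row 2: 0 empty cells -> FULL (clear)
  row 3: 1 empty cell -> not full
  row 4: 0 empty cells -> FULL (clear)
  row 5: 0 empty cells -> FULL (clear)
Total rows cleared: 3

Answer: 3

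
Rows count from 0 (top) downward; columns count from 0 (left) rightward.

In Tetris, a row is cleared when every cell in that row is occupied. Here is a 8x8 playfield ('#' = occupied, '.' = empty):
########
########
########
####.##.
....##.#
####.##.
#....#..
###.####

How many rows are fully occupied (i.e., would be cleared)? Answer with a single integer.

Answer: 3

Derivation:
Check each row:
  row 0: 0 empty cells -> FULL (clear)
  row 1: 0 empty cells -> FULL (clear)
  row 2: 0 empty cells -> FULL (clear)
  row 3: 2 empty cells -> not full
  row 4: 5 empty cells -> not full
  row 5: 2 empty cells -> not full
  row 6: 6 empty cells -> not full
  row 7: 1 empty cell -> not full
Total rows cleared: 3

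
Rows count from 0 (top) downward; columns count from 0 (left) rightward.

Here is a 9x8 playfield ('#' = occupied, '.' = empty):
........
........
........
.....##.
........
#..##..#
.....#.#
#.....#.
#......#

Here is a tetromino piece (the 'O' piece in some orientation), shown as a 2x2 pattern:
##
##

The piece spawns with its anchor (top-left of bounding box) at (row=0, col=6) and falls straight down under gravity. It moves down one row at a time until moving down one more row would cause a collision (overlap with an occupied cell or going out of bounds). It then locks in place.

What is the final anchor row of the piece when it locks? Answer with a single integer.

Spawn at (row=0, col=6). Try each row:
  row 0: fits
  row 1: fits
  row 2: blocked -> lock at row 1

Answer: 1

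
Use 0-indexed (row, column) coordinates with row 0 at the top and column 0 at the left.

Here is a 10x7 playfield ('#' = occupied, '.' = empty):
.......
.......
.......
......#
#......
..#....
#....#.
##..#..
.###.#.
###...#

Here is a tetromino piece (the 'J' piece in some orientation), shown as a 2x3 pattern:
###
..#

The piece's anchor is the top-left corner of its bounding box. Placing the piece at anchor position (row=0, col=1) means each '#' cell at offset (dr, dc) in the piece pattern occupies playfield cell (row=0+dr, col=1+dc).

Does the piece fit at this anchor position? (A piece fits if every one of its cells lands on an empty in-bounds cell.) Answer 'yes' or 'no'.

Check each piece cell at anchor (0, 1):
  offset (0,0) -> (0,1): empty -> OK
  offset (0,1) -> (0,2): empty -> OK
  offset (0,2) -> (0,3): empty -> OK
  offset (1,2) -> (1,3): empty -> OK
All cells valid: yes

Answer: yes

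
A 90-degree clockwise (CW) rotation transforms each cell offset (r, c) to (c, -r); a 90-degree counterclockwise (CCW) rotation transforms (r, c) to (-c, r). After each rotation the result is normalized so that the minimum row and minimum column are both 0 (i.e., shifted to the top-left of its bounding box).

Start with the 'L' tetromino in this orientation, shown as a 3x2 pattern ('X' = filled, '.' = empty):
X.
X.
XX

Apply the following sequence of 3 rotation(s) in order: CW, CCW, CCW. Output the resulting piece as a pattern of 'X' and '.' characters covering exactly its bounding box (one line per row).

Answer: ..X
XXX

Derivation:
Start:
X.
X.
XX
After rotation 1 (CW):
XXX
X..
After rotation 2 (CCW):
X.
X.
XX
After rotation 3 (CCW):
..X
XXX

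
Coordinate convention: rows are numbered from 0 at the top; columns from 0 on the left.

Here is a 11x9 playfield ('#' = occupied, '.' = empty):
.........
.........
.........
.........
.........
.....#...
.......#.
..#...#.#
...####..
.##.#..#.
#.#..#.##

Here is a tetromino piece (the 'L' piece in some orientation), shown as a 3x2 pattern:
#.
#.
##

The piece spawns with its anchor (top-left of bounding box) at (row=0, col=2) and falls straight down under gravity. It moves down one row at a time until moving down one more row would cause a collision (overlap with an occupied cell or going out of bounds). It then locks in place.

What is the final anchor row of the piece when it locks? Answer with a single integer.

Spawn at (row=0, col=2). Try each row:
  row 0: fits
  row 1: fits
  row 2: fits
  row 3: fits
  row 4: fits
  row 5: blocked -> lock at row 4

Answer: 4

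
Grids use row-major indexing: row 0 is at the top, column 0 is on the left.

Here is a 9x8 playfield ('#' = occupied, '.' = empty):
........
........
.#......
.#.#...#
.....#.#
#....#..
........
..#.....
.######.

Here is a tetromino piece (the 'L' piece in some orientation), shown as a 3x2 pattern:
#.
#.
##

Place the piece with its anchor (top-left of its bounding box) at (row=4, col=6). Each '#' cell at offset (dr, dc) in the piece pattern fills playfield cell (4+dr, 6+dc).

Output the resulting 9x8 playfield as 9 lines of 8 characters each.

Fill (4+0,6+0) = (4,6)
Fill (4+1,6+0) = (5,6)
Fill (4+2,6+0) = (6,6)
Fill (4+2,6+1) = (6,7)

Answer: ........
........
.#......
.#.#...#
.....###
#....##.
......##
..#.....
.######.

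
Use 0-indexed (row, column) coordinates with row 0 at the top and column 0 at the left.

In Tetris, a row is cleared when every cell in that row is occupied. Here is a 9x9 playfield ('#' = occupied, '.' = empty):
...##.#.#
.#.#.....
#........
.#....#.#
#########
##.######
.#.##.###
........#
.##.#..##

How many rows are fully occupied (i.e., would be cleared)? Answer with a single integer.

Check each row:
  row 0: 5 empty cells -> not full
  row 1: 7 empty cells -> not full
  row 2: 8 empty cells -> not full
  row 3: 6 empty cells -> not full
  row 4: 0 empty cells -> FULL (clear)
  row 5: 1 empty cell -> not full
  row 6: 3 empty cells -> not full
  row 7: 8 empty cells -> not full
  row 8: 4 empty cells -> not full
Total rows cleared: 1

Answer: 1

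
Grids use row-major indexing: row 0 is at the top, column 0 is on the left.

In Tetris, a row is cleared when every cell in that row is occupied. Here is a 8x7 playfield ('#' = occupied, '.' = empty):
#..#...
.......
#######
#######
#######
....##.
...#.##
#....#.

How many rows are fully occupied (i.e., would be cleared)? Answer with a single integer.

Check each row:
  row 0: 5 empty cells -> not full
  row 1: 7 empty cells -> not full
  row 2: 0 empty cells -> FULL (clear)
  row 3: 0 empty cells -> FULL (clear)
  row 4: 0 empty cells -> FULL (clear)
  row 5: 5 empty cells -> not full
  row 6: 4 empty cells -> not full
  row 7: 5 empty cells -> not full
Total rows cleared: 3

Answer: 3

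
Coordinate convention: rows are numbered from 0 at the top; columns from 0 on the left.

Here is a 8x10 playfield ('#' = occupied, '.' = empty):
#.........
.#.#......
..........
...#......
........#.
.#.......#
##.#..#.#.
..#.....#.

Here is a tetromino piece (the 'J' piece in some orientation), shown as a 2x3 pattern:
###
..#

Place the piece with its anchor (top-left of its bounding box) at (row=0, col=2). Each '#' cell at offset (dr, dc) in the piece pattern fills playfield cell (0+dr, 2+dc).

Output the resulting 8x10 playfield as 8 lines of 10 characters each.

Fill (0+0,2+0) = (0,2)
Fill (0+0,2+1) = (0,3)
Fill (0+0,2+2) = (0,4)
Fill (0+1,2+2) = (1,4)

Answer: #.###.....
.#.##.....
..........
...#......
........#.
.#.......#
##.#..#.#.
..#.....#.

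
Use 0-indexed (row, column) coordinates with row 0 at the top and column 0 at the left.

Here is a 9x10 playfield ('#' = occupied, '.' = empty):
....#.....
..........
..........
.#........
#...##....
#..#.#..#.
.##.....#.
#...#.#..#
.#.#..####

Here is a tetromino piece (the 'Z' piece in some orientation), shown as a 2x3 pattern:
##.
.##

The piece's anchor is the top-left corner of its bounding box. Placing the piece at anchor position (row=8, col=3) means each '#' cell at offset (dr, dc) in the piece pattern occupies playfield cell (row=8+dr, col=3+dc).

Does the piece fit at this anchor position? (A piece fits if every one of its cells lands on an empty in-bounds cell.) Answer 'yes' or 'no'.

Answer: no

Derivation:
Check each piece cell at anchor (8, 3):
  offset (0,0) -> (8,3): occupied ('#') -> FAIL
  offset (0,1) -> (8,4): empty -> OK
  offset (1,1) -> (9,4): out of bounds -> FAIL
  offset (1,2) -> (9,5): out of bounds -> FAIL
All cells valid: no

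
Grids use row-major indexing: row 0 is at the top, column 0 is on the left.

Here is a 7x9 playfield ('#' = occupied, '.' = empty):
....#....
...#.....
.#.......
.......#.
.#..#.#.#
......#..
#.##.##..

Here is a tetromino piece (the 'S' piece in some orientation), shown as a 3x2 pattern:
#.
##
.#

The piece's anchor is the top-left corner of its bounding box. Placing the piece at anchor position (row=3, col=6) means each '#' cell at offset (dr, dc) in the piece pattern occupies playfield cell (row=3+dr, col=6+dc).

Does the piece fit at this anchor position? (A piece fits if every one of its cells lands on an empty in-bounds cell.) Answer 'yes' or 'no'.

Check each piece cell at anchor (3, 6):
  offset (0,0) -> (3,6): empty -> OK
  offset (1,0) -> (4,6): occupied ('#') -> FAIL
  offset (1,1) -> (4,7): empty -> OK
  offset (2,1) -> (5,7): empty -> OK
All cells valid: no

Answer: no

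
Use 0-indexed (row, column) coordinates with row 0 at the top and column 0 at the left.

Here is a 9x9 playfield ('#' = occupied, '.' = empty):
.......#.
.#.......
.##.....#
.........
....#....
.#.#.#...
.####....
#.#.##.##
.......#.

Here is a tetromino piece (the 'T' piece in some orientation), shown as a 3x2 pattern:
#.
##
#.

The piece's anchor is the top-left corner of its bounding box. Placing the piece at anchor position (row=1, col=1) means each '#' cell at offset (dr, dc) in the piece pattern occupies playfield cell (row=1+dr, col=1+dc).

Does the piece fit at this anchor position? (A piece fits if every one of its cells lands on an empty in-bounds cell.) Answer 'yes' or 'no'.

Check each piece cell at anchor (1, 1):
  offset (0,0) -> (1,1): occupied ('#') -> FAIL
  offset (1,0) -> (2,1): occupied ('#') -> FAIL
  offset (1,1) -> (2,2): occupied ('#') -> FAIL
  offset (2,0) -> (3,1): empty -> OK
All cells valid: no

Answer: no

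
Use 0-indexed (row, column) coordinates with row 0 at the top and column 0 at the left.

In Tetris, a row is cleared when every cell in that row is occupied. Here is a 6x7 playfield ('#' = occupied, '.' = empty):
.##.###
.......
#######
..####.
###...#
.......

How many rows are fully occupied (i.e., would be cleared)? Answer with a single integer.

Answer: 1

Derivation:
Check each row:
  row 0: 2 empty cells -> not full
  row 1: 7 empty cells -> not full
  row 2: 0 empty cells -> FULL (clear)
  row 3: 3 empty cells -> not full
  row 4: 3 empty cells -> not full
  row 5: 7 empty cells -> not full
Total rows cleared: 1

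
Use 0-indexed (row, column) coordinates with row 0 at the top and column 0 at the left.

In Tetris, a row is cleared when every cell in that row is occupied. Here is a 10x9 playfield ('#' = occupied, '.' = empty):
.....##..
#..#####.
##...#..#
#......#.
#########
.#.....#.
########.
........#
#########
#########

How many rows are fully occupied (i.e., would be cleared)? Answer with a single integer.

Answer: 3

Derivation:
Check each row:
  row 0: 7 empty cells -> not full
  row 1: 3 empty cells -> not full
  row 2: 5 empty cells -> not full
  row 3: 7 empty cells -> not full
  row 4: 0 empty cells -> FULL (clear)
  row 5: 7 empty cells -> not full
  row 6: 1 empty cell -> not full
  row 7: 8 empty cells -> not full
  row 8: 0 empty cells -> FULL (clear)
  row 9: 0 empty cells -> FULL (clear)
Total rows cleared: 3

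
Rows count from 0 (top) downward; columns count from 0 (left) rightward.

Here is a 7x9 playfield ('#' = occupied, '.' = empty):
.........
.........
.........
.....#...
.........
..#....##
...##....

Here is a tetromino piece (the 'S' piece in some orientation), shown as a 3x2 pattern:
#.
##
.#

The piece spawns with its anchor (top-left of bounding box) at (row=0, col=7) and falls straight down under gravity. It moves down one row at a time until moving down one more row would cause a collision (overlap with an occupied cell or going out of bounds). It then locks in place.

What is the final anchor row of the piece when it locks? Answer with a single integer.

Answer: 2

Derivation:
Spawn at (row=0, col=7). Try each row:
  row 0: fits
  row 1: fits
  row 2: fits
  row 3: blocked -> lock at row 2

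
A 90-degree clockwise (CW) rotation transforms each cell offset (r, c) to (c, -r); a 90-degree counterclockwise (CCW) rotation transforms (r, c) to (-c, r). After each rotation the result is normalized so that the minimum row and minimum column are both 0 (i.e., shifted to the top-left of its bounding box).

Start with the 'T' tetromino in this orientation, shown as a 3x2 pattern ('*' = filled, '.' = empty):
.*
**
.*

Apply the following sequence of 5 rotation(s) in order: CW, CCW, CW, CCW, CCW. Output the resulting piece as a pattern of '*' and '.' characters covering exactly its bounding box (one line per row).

Answer: ***
.*.

Derivation:
Start:
.*
**
.*
After rotation 1 (CW):
.*.
***
After rotation 2 (CCW):
.*
**
.*
After rotation 3 (CW):
.*.
***
After rotation 4 (CCW):
.*
**
.*
After rotation 5 (CCW):
***
.*.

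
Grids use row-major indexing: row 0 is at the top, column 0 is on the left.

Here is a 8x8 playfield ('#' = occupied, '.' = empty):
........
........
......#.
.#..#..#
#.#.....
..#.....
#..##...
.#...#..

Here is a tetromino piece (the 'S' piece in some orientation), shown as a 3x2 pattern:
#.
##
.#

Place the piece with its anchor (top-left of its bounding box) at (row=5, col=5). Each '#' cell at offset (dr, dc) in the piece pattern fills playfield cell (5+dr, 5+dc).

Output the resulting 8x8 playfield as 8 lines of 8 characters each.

Answer: ........
........
......#.
.#..#..#
#.#.....
..#..#..
#..####.
.#...##.

Derivation:
Fill (5+0,5+0) = (5,5)
Fill (5+1,5+0) = (6,5)
Fill (5+1,5+1) = (6,6)
Fill (5+2,5+1) = (7,6)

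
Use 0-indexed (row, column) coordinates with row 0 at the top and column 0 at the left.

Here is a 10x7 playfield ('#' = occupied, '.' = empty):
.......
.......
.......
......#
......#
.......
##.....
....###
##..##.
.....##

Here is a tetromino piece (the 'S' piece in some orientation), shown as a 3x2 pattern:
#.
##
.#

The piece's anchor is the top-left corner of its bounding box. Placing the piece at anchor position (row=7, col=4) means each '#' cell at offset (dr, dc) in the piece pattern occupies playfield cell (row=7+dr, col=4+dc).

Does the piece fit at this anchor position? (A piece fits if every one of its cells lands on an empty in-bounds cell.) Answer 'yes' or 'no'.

Answer: no

Derivation:
Check each piece cell at anchor (7, 4):
  offset (0,0) -> (7,4): occupied ('#') -> FAIL
  offset (1,0) -> (8,4): occupied ('#') -> FAIL
  offset (1,1) -> (8,5): occupied ('#') -> FAIL
  offset (2,1) -> (9,5): occupied ('#') -> FAIL
All cells valid: no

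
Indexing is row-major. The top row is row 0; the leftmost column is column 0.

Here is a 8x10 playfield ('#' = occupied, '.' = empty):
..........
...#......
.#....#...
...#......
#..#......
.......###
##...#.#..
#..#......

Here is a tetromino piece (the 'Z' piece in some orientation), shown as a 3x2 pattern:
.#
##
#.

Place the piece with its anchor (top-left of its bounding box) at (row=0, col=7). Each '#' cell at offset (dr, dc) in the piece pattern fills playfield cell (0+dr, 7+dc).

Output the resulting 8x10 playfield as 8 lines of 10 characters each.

Answer: ........#.
...#...##.
.#....##..
...#......
#..#......
.......###
##...#.#..
#..#......

Derivation:
Fill (0+0,7+1) = (0,8)
Fill (0+1,7+0) = (1,7)
Fill (0+1,7+1) = (1,8)
Fill (0+2,7+0) = (2,7)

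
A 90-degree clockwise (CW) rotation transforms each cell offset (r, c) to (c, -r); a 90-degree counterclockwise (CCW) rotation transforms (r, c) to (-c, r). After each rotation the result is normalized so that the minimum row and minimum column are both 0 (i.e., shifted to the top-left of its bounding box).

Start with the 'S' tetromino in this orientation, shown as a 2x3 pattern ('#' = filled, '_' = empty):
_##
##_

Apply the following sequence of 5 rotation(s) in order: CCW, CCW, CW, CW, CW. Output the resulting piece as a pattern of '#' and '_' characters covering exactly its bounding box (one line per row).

Start:
_##
##_
After rotation 1 (CCW):
#_
##
_#
After rotation 2 (CCW):
_##
##_
After rotation 3 (CW):
#_
##
_#
After rotation 4 (CW):
_##
##_
After rotation 5 (CW):
#_
##
_#

Answer: #_
##
_#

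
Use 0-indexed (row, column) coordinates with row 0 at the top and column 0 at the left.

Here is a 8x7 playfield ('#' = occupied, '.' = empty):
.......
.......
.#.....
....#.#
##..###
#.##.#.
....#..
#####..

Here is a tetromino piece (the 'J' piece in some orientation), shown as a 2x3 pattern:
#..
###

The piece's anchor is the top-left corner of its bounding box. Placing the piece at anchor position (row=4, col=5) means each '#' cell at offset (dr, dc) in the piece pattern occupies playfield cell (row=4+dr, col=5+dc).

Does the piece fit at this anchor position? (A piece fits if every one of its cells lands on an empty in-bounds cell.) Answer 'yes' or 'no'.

Answer: no

Derivation:
Check each piece cell at anchor (4, 5):
  offset (0,0) -> (4,5): occupied ('#') -> FAIL
  offset (1,0) -> (5,5): occupied ('#') -> FAIL
  offset (1,1) -> (5,6): empty -> OK
  offset (1,2) -> (5,7): out of bounds -> FAIL
All cells valid: no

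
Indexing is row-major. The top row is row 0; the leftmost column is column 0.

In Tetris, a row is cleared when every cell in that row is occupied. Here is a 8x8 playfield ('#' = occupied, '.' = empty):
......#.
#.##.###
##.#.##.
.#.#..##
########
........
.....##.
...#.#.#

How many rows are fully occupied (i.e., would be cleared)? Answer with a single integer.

Answer: 1

Derivation:
Check each row:
  row 0: 7 empty cells -> not full
  row 1: 2 empty cells -> not full
  row 2: 3 empty cells -> not full
  row 3: 4 empty cells -> not full
  row 4: 0 empty cells -> FULL (clear)
  row 5: 8 empty cells -> not full
  row 6: 6 empty cells -> not full
  row 7: 5 empty cells -> not full
Total rows cleared: 1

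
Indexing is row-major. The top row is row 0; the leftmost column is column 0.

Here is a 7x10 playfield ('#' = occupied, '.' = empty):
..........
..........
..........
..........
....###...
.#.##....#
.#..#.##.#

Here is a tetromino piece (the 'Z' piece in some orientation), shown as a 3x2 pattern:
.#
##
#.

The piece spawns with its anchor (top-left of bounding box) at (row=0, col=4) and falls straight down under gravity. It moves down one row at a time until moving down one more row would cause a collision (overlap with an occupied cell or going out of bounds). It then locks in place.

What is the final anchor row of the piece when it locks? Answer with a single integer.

Spawn at (row=0, col=4). Try each row:
  row 0: fits
  row 1: fits
  row 2: blocked -> lock at row 1

Answer: 1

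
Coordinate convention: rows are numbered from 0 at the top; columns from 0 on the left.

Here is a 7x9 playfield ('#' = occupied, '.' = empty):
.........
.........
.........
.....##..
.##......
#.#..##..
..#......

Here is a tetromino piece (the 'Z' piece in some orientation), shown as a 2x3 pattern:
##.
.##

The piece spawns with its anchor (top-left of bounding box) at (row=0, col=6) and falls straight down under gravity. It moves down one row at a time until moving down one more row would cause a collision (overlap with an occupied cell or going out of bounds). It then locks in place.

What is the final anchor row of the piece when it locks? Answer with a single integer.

Answer: 2

Derivation:
Spawn at (row=0, col=6). Try each row:
  row 0: fits
  row 1: fits
  row 2: fits
  row 3: blocked -> lock at row 2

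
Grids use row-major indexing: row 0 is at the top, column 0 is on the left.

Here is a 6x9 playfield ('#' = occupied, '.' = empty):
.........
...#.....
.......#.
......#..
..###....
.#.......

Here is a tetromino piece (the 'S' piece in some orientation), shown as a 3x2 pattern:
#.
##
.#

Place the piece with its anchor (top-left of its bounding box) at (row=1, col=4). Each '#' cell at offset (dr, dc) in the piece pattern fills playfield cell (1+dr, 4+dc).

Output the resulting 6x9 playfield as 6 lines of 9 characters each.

Answer: .........
...##....
....##.#.
.....##..
..###....
.#.......

Derivation:
Fill (1+0,4+0) = (1,4)
Fill (1+1,4+0) = (2,4)
Fill (1+1,4+1) = (2,5)
Fill (1+2,4+1) = (3,5)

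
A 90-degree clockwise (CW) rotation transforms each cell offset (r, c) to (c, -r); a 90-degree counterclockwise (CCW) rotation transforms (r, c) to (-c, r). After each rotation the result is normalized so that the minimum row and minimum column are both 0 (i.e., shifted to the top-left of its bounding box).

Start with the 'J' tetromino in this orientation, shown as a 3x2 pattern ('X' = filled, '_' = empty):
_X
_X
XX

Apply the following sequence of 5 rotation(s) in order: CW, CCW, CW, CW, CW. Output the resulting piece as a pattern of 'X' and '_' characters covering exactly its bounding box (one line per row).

Answer: XXX
__X

Derivation:
Start:
_X
_X
XX
After rotation 1 (CW):
X__
XXX
After rotation 2 (CCW):
_X
_X
XX
After rotation 3 (CW):
X__
XXX
After rotation 4 (CW):
XX
X_
X_
After rotation 5 (CW):
XXX
__X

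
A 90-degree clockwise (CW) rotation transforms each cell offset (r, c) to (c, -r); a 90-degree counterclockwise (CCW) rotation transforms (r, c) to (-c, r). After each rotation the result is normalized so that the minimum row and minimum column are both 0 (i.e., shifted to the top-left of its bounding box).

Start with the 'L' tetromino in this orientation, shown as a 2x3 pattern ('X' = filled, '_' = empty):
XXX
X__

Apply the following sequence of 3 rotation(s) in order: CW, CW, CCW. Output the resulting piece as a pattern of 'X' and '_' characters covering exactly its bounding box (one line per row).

Start:
XXX
X__
After rotation 1 (CW):
XX
_X
_X
After rotation 2 (CW):
__X
XXX
After rotation 3 (CCW):
XX
_X
_X

Answer: XX
_X
_X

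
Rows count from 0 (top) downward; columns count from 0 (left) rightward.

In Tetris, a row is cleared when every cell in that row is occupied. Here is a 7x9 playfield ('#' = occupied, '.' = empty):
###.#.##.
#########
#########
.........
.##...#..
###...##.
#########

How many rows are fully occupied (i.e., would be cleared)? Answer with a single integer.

Check each row:
  row 0: 3 empty cells -> not full
  row 1: 0 empty cells -> FULL (clear)
  row 2: 0 empty cells -> FULL (clear)
  row 3: 9 empty cells -> not full
  row 4: 6 empty cells -> not full
  row 5: 4 empty cells -> not full
  row 6: 0 empty cells -> FULL (clear)
Total rows cleared: 3

Answer: 3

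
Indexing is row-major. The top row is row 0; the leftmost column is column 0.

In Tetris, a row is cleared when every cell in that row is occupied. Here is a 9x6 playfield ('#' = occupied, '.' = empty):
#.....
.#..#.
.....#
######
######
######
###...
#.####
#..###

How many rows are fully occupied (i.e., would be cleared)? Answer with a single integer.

Check each row:
  row 0: 5 empty cells -> not full
  row 1: 4 empty cells -> not full
  row 2: 5 empty cells -> not full
  row 3: 0 empty cells -> FULL (clear)
  row 4: 0 empty cells -> FULL (clear)
  row 5: 0 empty cells -> FULL (clear)
  row 6: 3 empty cells -> not full
  row 7: 1 empty cell -> not full
  row 8: 2 empty cells -> not full
Total rows cleared: 3

Answer: 3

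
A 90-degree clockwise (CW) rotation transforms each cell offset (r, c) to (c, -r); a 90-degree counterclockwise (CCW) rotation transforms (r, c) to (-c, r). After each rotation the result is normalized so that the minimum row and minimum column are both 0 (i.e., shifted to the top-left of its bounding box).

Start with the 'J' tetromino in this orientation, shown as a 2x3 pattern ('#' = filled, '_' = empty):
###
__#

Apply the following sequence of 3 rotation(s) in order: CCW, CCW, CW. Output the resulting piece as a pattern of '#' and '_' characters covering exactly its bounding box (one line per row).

Answer: ##
#_
#_

Derivation:
Start:
###
__#
After rotation 1 (CCW):
##
#_
#_
After rotation 2 (CCW):
#__
###
After rotation 3 (CW):
##
#_
#_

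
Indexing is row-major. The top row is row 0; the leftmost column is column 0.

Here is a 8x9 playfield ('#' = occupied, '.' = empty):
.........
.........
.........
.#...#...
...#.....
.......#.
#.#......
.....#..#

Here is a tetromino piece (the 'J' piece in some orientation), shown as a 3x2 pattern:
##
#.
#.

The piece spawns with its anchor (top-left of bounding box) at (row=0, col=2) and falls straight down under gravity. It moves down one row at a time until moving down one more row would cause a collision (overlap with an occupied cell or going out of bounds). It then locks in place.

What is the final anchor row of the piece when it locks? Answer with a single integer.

Answer: 3

Derivation:
Spawn at (row=0, col=2). Try each row:
  row 0: fits
  row 1: fits
  row 2: fits
  row 3: fits
  row 4: blocked -> lock at row 3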